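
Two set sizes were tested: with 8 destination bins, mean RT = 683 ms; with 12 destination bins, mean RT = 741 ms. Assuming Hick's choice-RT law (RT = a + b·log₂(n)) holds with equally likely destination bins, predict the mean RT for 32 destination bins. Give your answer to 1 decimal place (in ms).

With log₂ n on the abscissa the relation is linear; from the two conditions:
  b = (741 − 683) / (log₂ 12 − log₂ 8) = 58 / (3.5850 − 3) = 99.152 ms/bit
  a = 683 − 99.152 × 3 = 385.545 ms
Then RT(32) = 385.545 + 99.152 × log₂ 32 = 385.545 + 99.152 × 5 ≈ 881.303 ms.

881.3 ms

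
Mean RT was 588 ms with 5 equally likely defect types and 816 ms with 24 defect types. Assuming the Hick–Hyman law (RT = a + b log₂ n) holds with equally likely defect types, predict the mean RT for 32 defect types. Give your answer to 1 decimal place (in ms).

857.8 ms

With log₂ n on the abscissa the relation is linear; from the two conditions:
  b = (816 − 588) / (log₂ 24 − log₂ 5) = 228 / (4.5850 − 2.3219) = 100.750 ms/bit
  a = 588 − 100.750 × 2.3219 = 354.066 ms
Then RT(32) = 354.066 + 100.750 × log₂ 32 = 354.066 + 100.750 × 5 ≈ 857.815 ms.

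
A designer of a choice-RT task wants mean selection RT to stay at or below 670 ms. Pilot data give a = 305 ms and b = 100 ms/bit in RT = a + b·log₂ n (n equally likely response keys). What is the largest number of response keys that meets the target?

Set 305 + 100·log₂ n ≤ 670 → log₂ n ≤ (670 − 305)/100 = 3.6500.
So n ≤ 2^3.6500 = 12.553; the largest integer n is 12.

12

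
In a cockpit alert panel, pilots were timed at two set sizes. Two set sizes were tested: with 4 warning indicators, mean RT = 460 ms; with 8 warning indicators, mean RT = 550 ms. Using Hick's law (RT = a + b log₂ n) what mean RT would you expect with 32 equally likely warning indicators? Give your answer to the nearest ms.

RT is linear in log₂ n, so two points fix the line:
  b = (550 − 460) / (log₂ 8 − log₂ 4) = 90 / (3 − 2) = 90 ms/bit
  a = 460 − 90 × 2 = 280 ms
Then RT(32) = 280 + 90 × log₂ 32 = 280 + 90 × 5 ≈ 730.000 ms.

730 ms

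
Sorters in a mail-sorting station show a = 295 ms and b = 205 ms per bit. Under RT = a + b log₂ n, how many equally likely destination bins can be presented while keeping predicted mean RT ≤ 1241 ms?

24

Information budget: (1241 − 295)/205 = 4.6146 bits, so n ≤ 2^4.6146 = 24.499 → at most 24.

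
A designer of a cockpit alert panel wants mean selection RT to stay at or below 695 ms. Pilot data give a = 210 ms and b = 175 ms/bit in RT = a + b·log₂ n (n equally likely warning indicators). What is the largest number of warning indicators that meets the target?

6

Set 210 + 175·log₂ n ≤ 695 → log₂ n ≤ (695 − 210)/175 = 2.7714.
So n ≤ 2^2.7714 = 6.828; the largest integer n is 6.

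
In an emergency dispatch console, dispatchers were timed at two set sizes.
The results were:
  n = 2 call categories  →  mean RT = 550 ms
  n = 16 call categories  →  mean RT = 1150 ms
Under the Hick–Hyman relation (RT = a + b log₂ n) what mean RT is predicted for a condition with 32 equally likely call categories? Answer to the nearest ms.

RT is linear in log₂ n, so two points fix the line:
  b = (1150 − 550) / (log₂ 16 − log₂ 2) = 600 / (4 − 1) = 200 ms/bit
  a = 550 − 200 × 1 = 350 ms
Then RT(32) = 350 + 200 × log₂ 32 = 350 + 200 × 5 ≈ 1350.000 ms.

1350 ms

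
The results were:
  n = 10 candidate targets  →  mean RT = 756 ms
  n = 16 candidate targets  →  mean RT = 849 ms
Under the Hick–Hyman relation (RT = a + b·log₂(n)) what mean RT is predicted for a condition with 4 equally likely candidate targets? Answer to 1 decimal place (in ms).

574.7 ms

RT is linear in log₂ n, so two points fix the line:
  b = (849 − 756) / (log₂ 16 − log₂ 10) = 93 / (4 − 3.3219) = 137.154 ms/bit
  a = 756 − 137.154 × 3.3219 = 300.386 ms
Then RT(4) = 300.386 + 137.154 × log₂ 4 = 300.386 + 137.154 × 2 ≈ 574.693 ms.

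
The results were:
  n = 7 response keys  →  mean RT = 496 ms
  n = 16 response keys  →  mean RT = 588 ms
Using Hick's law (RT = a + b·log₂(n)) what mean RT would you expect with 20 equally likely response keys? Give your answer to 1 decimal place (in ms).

612.8 ms

With log₂ n on the abscissa the relation is linear; from the two conditions:
  b = (588 − 496) / (log₂ 16 − log₂ 7) = 92 / (4 − 2.8074) = 77.139 ms/bit
  a = 496 − 77.139 × 2.8074 = 279.442 ms
Then RT(20) = 279.442 + 77.139 × log₂ 20 = 279.442 + 77.139 × 4.3219 ≈ 612.833 ms.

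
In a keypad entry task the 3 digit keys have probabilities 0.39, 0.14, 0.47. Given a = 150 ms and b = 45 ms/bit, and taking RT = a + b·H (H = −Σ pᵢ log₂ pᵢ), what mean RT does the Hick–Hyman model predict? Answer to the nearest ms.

215 ms

H = 0.39·log₂(1/0.39) + 0.14·log₂(1/0.14) + 0.47·log₂(1/0.47) = 1.4389 bits.
RT = 150 + 45 × 1.4389 = 214.75 ms.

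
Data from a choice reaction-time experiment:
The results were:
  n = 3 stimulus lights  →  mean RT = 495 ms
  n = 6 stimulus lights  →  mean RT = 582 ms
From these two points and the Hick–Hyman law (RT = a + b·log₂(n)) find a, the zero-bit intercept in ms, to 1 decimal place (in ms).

357.1 ms

b = (RT₂ − RT₁)/(log₂ n₂ − log₂ n₁) = (582 − 495)/(2.5850 − 1.5850) = 87.000 ms/bit.
a = RT₁ − b·log₂ n₁ = 495 − 87.000 × 1.5850 = 357.108 ms.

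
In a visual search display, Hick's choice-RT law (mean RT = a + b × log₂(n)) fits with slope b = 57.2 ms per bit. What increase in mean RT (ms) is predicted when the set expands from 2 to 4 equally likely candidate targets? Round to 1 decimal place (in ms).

The intercept a cancels: ΔRT = b·(log₂ n₂ − log₂ n₁) = b·log₂(n₂/n₁).
log₂(4) − log₂(2) = log₂(4/2) = log₂(2) = 1.
ΔRT = 57.2 × 1.0000 = 57.200 ms.

57.2 ms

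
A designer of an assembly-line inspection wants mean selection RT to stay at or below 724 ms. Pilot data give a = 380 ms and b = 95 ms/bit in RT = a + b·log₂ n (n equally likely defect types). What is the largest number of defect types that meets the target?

Information budget: (724 − 380)/95 = 3.6211 bits, so n ≤ 2^3.6211 = 12.304 → at most 12.

12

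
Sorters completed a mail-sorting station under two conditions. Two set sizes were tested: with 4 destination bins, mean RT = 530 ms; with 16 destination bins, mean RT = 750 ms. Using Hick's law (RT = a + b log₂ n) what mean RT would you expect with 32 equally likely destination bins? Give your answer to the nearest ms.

Solve the two-equation system in a and b:
  b = (750 − 530) / (log₂ 16 − log₂ 4) = 220 / (4 − 2) = 110 ms/bit
  a = 530 − 110 × 2 = 310 ms
Then RT(32) = 310 + 110 × log₂ 32 = 310 + 110 × 5 ≈ 860.000 ms.

860 ms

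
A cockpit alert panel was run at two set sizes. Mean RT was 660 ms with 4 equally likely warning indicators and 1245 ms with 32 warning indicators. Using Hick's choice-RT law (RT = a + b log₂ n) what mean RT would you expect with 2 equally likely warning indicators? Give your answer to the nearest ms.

With log₂ n on the abscissa the relation is linear; from the two conditions:
  b = (1245 − 660) / (log₂ 32 − log₂ 4) = 585 / (5 − 2) = 195 ms/bit
  a = 660 − 195 × 2 = 270 ms
Then RT(2) = 270 + 195 × log₂ 2 = 270 + 195 × 1 ≈ 465.000 ms.

465 ms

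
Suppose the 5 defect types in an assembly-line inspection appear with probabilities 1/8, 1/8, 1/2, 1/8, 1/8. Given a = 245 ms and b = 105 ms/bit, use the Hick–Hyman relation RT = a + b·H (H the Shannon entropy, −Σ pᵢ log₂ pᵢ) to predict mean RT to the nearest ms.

H = −Σ pᵢ log₂ pᵢ = 0.125·3 + 0.125·3 + 0.5·1 + 0.125·3 + 0.125·3 = 2.000 bits.
RT = 245 + 105 × 2.000 = 455.00 ms.

455 ms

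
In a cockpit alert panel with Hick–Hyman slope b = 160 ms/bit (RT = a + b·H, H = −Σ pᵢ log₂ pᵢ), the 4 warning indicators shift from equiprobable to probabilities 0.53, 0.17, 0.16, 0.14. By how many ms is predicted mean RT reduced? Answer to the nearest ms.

The RT saving is b·ΔH. Equiprobable H₀ = log₂(4) = 2.0000 bits; with the given probabilities H = 1.7402 bits.
b·(H₀ − H) = 160 × (2.0000 − 1.7402) = 41.57 ms.

42 ms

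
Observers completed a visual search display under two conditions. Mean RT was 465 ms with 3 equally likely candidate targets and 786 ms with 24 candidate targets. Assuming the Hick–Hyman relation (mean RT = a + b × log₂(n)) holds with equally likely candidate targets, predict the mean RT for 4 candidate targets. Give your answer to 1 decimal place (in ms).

509.4 ms

With log₂ n on the abscissa the relation is linear; from the two conditions:
  b = (786 − 465) / (log₂ 24 − log₂ 3) = 321 / (4.5850 − 1.5850) = 107.000 ms/bit
  a = 465 − 107.000 × 1.5850 = 295.409 ms
Then RT(4) = 295.409 + 107.000 × log₂ 4 = 295.409 + 107.000 × 2 ≈ 509.409 ms.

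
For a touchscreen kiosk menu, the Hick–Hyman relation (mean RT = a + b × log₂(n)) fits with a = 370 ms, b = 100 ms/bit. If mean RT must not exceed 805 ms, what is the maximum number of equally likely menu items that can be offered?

20

Set 370 + 100·log₂ n ≤ 805 → log₂ n ≤ (805 − 370)/100 = 4.3500.
So n ≤ 2^4.3500 = 20.393; the largest integer n is 20.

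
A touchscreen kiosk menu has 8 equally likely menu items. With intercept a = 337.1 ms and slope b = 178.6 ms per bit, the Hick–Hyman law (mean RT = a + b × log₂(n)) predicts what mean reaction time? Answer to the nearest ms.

873 ms

log₂(8) = 3 bits, so RT = 337.1 + 178.6 × 3 ≈ 872.900 ms.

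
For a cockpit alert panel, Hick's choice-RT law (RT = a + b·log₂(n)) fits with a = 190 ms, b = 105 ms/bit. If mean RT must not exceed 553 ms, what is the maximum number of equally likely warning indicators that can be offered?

Information budget: (553 − 190)/105 = 3.4571 bits, so n ≤ 2^3.4571 = 10.983 → at most 10.

10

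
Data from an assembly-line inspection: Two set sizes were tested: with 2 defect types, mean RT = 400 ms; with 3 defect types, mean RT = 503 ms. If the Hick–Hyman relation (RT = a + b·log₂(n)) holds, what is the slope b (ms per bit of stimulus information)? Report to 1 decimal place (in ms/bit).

176.1 ms/bit

Slope: b = (503 − 400) / (log₂ 3 − log₂ 2) = 103/0.5850 = 176.080 ms/bit.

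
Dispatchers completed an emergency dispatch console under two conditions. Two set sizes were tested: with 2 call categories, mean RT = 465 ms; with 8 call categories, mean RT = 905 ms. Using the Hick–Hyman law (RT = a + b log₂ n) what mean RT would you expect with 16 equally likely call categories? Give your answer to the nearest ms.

1125 ms

Solve the two-equation system in a and b:
  b = (905 − 465) / (log₂ 8 − log₂ 2) = 440 / (3 − 1) = 220 ms/bit
  a = 465 − 220 × 1 = 245 ms
Then RT(16) = 245 + 220 × log₂ 16 = 245 + 220 × 4 ≈ 1125.000 ms.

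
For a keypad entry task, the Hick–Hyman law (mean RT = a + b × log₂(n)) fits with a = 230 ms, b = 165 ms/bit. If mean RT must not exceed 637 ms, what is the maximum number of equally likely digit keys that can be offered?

5

Information budget: (637 − 230)/165 = 2.4667 bits, so n ≤ 2^2.4667 = 5.528 → at most 5.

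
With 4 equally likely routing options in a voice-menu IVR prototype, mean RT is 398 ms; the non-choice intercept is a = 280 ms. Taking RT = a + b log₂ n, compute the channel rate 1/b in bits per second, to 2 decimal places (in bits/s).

16.95 bits/s

Choice component = 398 − 280 = 118 ms over log₂(4) = 2 bits.
b = 118 / 2 = 59.000 ms/bit, so 1/b = 16.949 bits/s.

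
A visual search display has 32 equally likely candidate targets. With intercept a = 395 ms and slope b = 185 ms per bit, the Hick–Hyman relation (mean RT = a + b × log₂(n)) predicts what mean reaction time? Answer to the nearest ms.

1320 ms

log₂(32) = 5 bits, so RT = 395 + 185 × 5 ≈ 1320.000 ms.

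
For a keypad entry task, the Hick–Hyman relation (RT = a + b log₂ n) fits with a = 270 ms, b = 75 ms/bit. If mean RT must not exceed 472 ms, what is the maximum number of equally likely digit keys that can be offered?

6

75·log₂ n ≤ 472 − 270 = 202, giving log₂ n ≤ 2.6933 and n ≤ 6.468. The largest whole number is 6.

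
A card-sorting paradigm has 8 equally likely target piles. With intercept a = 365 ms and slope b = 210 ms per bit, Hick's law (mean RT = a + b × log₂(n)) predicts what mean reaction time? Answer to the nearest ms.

log₂(8) = 3 bits, so RT = 365 + 210 × 3 ≈ 995.000 ms.

995 ms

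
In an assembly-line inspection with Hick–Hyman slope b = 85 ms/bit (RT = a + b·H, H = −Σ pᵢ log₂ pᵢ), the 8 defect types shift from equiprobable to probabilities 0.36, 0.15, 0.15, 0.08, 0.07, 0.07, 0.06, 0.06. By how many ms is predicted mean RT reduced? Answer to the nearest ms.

Equiprobable entropy H₀ = log₂ 8 = 3.0000 bits.
Skewed entropy H = −Σ pᵢ log₂ pᵢ = 2.6674 bits.
ΔRT = b·(H₀ − H) = 85 × 0.3326 = 28.27 ms.

28 ms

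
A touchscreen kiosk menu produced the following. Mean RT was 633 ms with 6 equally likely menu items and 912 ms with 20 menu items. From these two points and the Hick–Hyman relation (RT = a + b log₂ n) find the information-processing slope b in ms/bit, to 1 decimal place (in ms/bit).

160.6 ms/bit

The slope on a log₂ axis is (912 − 633) / (4.3219 − 2.5850) = 160.625 ms/bit.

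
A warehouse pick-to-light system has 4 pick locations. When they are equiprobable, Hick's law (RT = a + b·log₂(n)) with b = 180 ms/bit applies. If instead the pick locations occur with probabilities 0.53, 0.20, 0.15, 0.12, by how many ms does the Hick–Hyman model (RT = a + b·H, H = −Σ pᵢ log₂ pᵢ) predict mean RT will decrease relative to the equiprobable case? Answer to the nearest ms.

The RT saving is b·ΔH. Equiprobable H₀ = log₂(4) = 2.0000 bits; with the given probabilities H = 1.7274 bits.
b·(H₀ − H) = 180 × (2.0000 − 1.7274) = 49.06 ms.

49 ms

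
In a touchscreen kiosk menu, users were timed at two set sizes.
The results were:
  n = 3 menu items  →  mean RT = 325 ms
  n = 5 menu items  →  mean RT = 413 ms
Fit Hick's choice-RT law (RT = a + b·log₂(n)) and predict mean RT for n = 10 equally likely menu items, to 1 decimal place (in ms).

RT is linear in log₂ n, so two points fix the line:
  b = (413 − 325) / (log₂ 5 − log₂ 3) = 88 / (2.3219 − 1.5850) = 119.409 ms/bit
  a = 325 − 119.409 × 1.5850 = 135.742 ms
Then RT(10) = 135.742 + 119.409 × log₂ 10 = 135.742 + 119.409 × 3.3219 ≈ 532.409 ms.

532.4 ms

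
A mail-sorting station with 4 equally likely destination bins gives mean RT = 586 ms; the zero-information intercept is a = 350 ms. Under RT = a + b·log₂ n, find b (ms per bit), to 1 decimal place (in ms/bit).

118.0 ms/bit

4 alternatives carry log₂ 4 = 2 bits; the choice cost is 586 − 350 = 236 ms, so b = 236/2 = 118.000 ms/bit.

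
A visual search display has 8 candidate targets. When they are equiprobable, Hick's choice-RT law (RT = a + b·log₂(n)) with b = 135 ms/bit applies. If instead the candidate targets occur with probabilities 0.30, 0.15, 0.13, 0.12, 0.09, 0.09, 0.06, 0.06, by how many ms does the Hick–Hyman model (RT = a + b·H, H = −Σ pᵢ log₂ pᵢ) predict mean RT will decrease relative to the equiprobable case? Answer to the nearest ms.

Equiprobable entropy H₀ = log₂ 8 = 3.0000 bits.
Skewed entropy H = −Σ pᵢ log₂ pᵢ = 2.7937 bits.
ΔRT = b·(H₀ − H) = 135 × 0.2063 = 27.85 ms.

28 ms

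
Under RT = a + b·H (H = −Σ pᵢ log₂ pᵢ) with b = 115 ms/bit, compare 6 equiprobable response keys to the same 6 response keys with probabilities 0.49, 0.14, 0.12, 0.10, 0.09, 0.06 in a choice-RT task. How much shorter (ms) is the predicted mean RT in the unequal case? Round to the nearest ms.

Equiprobable entropy H₀ = log₂ 6 = 2.5850 bits.
Skewed entropy H = −Σ pᵢ log₂ pᵢ = 2.1568 bits.
ΔRT = b·(H₀ − H) = 115 × 0.4281 = 49.23 ms.

49 ms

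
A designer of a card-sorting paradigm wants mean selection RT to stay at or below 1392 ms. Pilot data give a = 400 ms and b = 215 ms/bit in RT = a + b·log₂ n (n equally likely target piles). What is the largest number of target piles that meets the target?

Information budget: (1392 − 400)/215 = 4.6140 bits, so n ≤ 2^4.6140 = 24.487 → at most 24.

24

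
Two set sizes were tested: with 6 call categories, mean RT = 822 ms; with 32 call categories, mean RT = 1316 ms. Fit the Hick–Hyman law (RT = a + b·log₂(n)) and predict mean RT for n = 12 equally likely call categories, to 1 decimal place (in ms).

With log₂ n on the abscissa the relation is linear; from the two conditions:
  b = (1316 − 822) / (log₂ 32 − log₂ 6) = 494 / (5 − 2.5850) = 204.552 ms/bit
  a = 822 − 204.552 × 2.5850 = 293.242 ms
Then RT(12) = 293.242 + 204.552 × log₂ 12 = 293.242 + 204.552 × 3.5850 ≈ 1026.552 ms.

1026.6 ms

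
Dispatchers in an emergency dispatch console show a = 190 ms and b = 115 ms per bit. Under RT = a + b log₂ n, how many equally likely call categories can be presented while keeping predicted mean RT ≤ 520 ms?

7

Information budget: (520 − 190)/115 = 2.8696 bits, so n ≤ 2^2.8696 = 7.308 → at most 7.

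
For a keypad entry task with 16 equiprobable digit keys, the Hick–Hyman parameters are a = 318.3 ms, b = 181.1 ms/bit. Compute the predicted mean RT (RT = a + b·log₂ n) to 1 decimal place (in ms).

1042.7 ms

log₂(16) = 4 bits, so RT = 318.3 + 181.1 × 4 ≈ 1042.700 ms.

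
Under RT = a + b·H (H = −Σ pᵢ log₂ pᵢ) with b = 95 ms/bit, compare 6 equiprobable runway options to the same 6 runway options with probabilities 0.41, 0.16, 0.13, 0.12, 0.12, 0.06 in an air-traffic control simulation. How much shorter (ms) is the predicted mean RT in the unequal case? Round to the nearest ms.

The RT saving is b·ΔH. Equiprobable H₀ = log₂(6) = 2.5850 bits; with the given probabilities H = 2.3107 bits.
b·(H₀ − H) = 95 × (2.5850 − 2.3107) = 26.05 ms.

26 ms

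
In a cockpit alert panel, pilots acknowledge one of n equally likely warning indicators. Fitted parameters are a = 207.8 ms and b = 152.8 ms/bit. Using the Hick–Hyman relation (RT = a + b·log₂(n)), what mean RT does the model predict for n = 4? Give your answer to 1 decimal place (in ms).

log₂(4) = 2 bits, so RT = 207.8 + 152.8 × 2 ≈ 513.400 ms.

513.4 ms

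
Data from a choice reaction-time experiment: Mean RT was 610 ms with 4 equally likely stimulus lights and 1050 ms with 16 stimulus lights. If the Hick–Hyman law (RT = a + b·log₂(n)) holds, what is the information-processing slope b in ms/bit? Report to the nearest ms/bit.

The slope on a log₂ axis is (1050 − 610) / (4 − 2) = 220 ms/bit.

220 ms/bit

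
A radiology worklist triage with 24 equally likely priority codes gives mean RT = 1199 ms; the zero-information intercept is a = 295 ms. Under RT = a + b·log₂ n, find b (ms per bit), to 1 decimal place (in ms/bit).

log₂(24) = 4.5850 bits.
b = (RT − a)/log₂ n = (1199 − 295) / 4.5850 = 197.166 ms/bit.

197.2 ms/bit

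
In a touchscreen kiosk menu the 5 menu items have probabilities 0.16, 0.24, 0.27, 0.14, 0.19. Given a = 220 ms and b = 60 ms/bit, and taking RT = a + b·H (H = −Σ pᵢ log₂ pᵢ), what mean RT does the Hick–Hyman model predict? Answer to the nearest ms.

357 ms

Entropy contributions −pᵢ log₂ pᵢ: 0.4230, 0.4941, 0.5100, 0.3971, 0.4552; sum H = 2.2795 bits.
RT = a + bH = 220 + 60·2.2795 = 356.77 ms.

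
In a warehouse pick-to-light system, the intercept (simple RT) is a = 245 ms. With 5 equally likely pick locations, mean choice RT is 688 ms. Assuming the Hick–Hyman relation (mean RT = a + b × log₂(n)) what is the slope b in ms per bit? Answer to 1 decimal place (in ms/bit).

190.8 ms/bit

b = (688 − 245) / log₂(5) = 443 / 2.3219 = 190.790 ms/bit.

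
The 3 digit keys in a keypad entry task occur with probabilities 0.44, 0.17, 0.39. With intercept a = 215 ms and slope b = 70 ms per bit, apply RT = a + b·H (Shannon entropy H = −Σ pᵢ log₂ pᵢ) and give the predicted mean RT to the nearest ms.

319 ms

Entropy contributions −pᵢ log₂ pᵢ: 0.5211, 0.4346, 0.5298; sum H = 1.4855 bits.
RT = a + bH = 215 + 70·1.4855 = 318.99 ms.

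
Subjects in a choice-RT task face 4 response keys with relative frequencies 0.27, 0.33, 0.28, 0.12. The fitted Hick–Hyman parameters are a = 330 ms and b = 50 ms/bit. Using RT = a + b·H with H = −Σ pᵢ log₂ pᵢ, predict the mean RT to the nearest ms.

H = 0.27·log₂(1/0.27) + 0.33·log₂(1/0.33) + 0.28·log₂(1/0.28) + 0.12·log₂(1/0.12) = 1.9191 bits.
RT = 330 + 50 × 1.9191 = 425.96 ms.

426 ms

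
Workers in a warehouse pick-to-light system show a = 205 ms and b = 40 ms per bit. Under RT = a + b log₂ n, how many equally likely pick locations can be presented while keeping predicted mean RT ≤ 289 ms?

4

Information budget: (289 − 205)/40 = 2.1000 bits, so n ≤ 2^2.1000 = 4.287 → at most 4.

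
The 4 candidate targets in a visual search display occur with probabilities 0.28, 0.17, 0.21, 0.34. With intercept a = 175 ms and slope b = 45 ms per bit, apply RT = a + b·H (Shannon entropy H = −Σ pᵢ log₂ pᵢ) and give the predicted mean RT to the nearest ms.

Entropy contributions −pᵢ log₂ pᵢ: 0.5142, 0.4346, 0.4728, 0.5292; sum H = 1.9508 bits.
RT = a + bH = 175 + 45·1.9508 = 262.79 ms.

263 ms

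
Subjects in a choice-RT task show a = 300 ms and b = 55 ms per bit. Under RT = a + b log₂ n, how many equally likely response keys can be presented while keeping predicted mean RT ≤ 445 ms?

Set 300 + 55·log₂ n ≤ 445 → log₂ n ≤ (445 − 300)/55 = 2.6364.
So n ≤ 2^2.6364 = 6.218; the largest integer n is 6.

6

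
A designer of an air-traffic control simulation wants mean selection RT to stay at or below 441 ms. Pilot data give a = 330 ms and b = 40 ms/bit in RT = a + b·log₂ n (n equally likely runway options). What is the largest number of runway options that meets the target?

Information budget: (441 − 330)/40 = 2.7750 bits, so n ≤ 2^2.7750 = 6.845 → at most 6.

6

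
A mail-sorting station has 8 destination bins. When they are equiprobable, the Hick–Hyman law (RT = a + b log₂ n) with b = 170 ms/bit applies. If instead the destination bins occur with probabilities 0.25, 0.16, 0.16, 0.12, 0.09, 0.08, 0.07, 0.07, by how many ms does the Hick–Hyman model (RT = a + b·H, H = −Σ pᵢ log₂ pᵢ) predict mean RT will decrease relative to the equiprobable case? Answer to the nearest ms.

25 ms

Equiprobable entropy H₀ = log₂ 8 = 3.0000 bits.
Skewed entropy H = −Σ pᵢ log₂ pᵢ = 2.8544 bits.
ΔRT = b·(H₀ − H) = 170 × 0.1456 = 24.76 ms.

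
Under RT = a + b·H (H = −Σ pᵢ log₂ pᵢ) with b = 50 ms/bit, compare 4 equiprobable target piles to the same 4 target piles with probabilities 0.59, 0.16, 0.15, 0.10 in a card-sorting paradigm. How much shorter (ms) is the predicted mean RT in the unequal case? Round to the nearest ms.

The RT saving is b·ΔH. Equiprobable H₀ = log₂(4) = 2.0000 bits; with the given probabilities H = 1.6149 bits.
b·(H₀ − H) = 50 × (2.0000 − 1.6149) = 19.26 ms.

19 ms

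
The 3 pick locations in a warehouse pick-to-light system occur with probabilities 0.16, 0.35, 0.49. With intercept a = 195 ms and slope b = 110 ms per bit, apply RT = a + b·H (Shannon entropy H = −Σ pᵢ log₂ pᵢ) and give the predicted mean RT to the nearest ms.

355 ms

Entropy contributions −pᵢ log₂ pᵢ: 0.4230, 0.5301, 0.5043; sum H = 1.4574 bits.
RT = a + bH = 195 + 110·1.4574 = 355.31 ms.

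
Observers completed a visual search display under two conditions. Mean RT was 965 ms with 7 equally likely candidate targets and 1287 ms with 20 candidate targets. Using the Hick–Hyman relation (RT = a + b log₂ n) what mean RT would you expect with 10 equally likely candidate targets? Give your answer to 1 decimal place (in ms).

With log₂ n on the abscissa the relation is linear; from the two conditions:
  b = (1287 − 965) / (log₂ 20 − log₂ 7) = 322 / (4.3219 − 2.8074) = 212.601 ms/bit
  a = 965 − 212.601 × 2.8074 = 368.153 ms
Then RT(10) = 368.153 + 212.601 × log₂ 10 = 368.153 + 212.601 × 3.3219 ≈ 1074.399 ms.

1074.4 ms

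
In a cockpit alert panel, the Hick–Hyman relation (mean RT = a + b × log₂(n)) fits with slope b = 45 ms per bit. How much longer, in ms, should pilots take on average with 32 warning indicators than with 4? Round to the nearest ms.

ΔRT = (a + b log₂ n₂) − (a + b log₂ n₁) = b·(log₂ n₂ − log₂ n₁).
log₂(32) − log₂(4) = log₂(32/4) = log₂(8) = 3.
ΔRT = 45 × 3.0000 = 135.000 ms.

135 ms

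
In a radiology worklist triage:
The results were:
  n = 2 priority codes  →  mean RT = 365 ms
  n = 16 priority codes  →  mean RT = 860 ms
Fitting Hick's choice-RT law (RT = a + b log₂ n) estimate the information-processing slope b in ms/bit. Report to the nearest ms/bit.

165 ms/bit

Slope: b = (860 − 365) / (log₂ 16 − log₂ 2) = 495/3.0000 = 165 ms/bit.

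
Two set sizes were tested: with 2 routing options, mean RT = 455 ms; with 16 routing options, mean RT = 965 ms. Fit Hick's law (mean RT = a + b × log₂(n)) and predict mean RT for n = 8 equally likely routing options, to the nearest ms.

795 ms

Fit slope and intercept:
  b = (965 − 455) / (log₂ 16 − log₂ 2) = 510 / (4 − 1) = 170 ms/bit
  a = 455 − 170 × 1 = 285 ms
Then RT(8) = 285 + 170 × log₂ 8 = 285 + 170 × 3 ≈ 795.000 ms.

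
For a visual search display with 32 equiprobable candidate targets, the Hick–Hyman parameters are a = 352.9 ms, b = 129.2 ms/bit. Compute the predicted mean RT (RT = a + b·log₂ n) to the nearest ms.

999 ms

log₂(32) = 5 bits, so RT = 352.9 + 129.2 × 5 ≈ 998.900 ms.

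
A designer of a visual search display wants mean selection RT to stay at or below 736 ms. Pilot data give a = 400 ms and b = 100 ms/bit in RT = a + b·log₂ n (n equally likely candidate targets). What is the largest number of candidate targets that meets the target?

100·log₂ n ≤ 736 − 400 = 336, giving log₂ n ≤ 3.3600 and n ≤ 10.267. The largest whole number is 10.

10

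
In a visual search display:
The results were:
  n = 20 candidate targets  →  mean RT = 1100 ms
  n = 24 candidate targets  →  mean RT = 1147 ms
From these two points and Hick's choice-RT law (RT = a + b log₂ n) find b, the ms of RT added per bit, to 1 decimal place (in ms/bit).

b = (RT₂ − RT₁)/(log₂ n₂ − log₂ n₁) = (1147 − 1100)/(4.5850 − 4.3219) = 178.684 ms/bit.

178.7 ms/bit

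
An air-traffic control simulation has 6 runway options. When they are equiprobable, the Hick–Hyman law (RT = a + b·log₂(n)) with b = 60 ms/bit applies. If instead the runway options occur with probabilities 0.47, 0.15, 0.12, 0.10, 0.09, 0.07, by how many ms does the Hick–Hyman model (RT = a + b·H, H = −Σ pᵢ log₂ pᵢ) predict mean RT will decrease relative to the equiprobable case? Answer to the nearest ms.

The RT saving is b·ΔH. Equiprobable H₀ = log₂(6) = 2.5850 bits; with the given probabilities H = 2.2030 bits.
b·(H₀ − H) = 60 × (2.5850 − 2.2030) = 22.92 ms.

23 ms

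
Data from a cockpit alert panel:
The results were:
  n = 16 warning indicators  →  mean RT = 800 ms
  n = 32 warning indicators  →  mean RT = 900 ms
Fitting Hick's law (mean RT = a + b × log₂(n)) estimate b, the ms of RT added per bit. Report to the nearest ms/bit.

100 ms/bit

The slope on a log₂ axis is (900 − 800) / (5 − 4) = 100 ms/bit.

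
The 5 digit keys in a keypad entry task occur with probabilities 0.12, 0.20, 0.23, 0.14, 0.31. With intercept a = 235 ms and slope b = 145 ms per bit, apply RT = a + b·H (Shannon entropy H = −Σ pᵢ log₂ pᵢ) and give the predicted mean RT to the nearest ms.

H = 0.12·log₂(1/0.12) + 0.20·log₂(1/0.20) + 0.23·log₂(1/0.23) + 0.14·log₂(1/0.14) + 0.31·log₂(1/0.31) = 2.2400 bits.
RT = 235 + 145 × 2.2400 = 559.80 ms.

560 ms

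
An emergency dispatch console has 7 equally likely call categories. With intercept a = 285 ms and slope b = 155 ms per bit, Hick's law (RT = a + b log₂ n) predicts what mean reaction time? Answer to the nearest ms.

720 ms

log₂(7) = 2.8074 bits, so RT = 285 + 155 × 2.8074 ≈ 720.140 ms.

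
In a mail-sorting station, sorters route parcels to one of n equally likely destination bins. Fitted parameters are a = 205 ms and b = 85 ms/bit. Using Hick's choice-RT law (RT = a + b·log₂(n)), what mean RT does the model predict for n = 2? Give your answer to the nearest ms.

log₂(2) = 1 bits, so RT = 205 + 85 × 1 ≈ 290.000 ms.

290 ms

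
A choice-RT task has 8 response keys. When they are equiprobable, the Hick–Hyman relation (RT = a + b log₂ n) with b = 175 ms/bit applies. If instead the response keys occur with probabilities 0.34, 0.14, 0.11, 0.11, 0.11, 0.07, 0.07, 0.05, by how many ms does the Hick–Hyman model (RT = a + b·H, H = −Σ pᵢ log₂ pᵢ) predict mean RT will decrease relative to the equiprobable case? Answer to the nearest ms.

47 ms

Equiprobable entropy H₀ = log₂ 8 = 3.0000 bits.
Skewed entropy H = −Σ pᵢ log₂ pᵢ = 2.7304 bits.
ΔRT = b·(H₀ − H) = 175 × 0.2696 = 47.19 ms.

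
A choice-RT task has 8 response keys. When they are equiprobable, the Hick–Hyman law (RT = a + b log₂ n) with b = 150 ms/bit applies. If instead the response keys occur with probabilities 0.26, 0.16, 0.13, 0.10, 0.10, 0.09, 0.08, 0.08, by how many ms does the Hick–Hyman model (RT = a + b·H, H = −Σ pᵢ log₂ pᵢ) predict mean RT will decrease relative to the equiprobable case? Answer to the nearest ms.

19 ms

Equiprobable entropy H₀ = log₂ 8 = 3.0000 bits.
Skewed entropy H = −Σ pᵢ log₂ pᵢ = 2.8710 bits.
ΔRT = b·(H₀ − H) = 150 × 0.1290 = 19.35 ms.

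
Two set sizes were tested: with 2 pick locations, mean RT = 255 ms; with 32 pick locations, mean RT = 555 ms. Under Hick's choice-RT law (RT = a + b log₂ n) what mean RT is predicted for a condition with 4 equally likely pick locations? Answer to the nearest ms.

330 ms

Solve the two-equation system in a and b:
  b = (555 − 255) / (log₂ 32 − log₂ 2) = 300 / (5 − 1) = 75 ms/bit
  a = 255 − 75 × 1 = 180 ms
Then RT(4) = 180 + 75 × log₂ 4 = 180 + 75 × 2 ≈ 330.000 ms.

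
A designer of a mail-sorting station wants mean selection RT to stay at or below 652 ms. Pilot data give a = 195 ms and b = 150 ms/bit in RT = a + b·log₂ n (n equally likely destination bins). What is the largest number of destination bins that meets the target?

150·log₂ n ≤ 652 − 195 = 457, giving log₂ n ≤ 3.0467 and n ≤ 8.263. The largest whole number is 8.

8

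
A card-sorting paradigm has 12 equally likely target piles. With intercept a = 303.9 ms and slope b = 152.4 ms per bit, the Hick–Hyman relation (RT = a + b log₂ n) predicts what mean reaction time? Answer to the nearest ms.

log₂(12) = 3.5850 bits, so RT = 303.9 + 152.4 × 3.5850 ≈ 850.248 ms.

850 ms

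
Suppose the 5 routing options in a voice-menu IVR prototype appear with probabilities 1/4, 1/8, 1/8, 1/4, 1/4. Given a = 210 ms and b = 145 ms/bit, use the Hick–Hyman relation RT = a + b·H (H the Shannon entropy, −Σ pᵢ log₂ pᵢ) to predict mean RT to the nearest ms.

H = −Σ pᵢ log₂ pᵢ = 0.25·2 + 0.125·3 + 0.125·3 + 0.25·2 + 0.25·2 = 2.250 bits.
RT = 210 + 145 × 2.250 = 536.25 ms.

536 ms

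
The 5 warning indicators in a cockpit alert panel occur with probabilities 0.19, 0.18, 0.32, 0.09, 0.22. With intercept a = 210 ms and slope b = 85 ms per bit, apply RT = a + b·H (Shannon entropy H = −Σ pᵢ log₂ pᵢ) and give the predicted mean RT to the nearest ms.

399 ms

Entropy contributions −pᵢ log₂ pᵢ: 0.4552, 0.4453, 0.5260, 0.3127, 0.4806; sum H = 2.2198 bits.
RT = a + bH = 210 + 85·2.2198 = 398.68 ms.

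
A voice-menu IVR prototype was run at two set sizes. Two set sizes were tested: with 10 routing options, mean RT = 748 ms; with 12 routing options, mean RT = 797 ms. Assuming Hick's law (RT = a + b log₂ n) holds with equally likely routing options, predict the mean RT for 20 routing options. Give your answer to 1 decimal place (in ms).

934.3 ms

Solve the two-equation system in a and b:
  b = (797 − 748) / (log₂ 12 − log₂ 10) = 49 / (3.5850 − 3.3219) = 186.287 ms/bit
  a = 748 − 186.287 × 3.3219 = 129.167 ms
Then RT(20) = 129.167 + 186.287 × log₂ 20 = 129.167 + 186.287 × 4.3219 ≈ 934.287 ms.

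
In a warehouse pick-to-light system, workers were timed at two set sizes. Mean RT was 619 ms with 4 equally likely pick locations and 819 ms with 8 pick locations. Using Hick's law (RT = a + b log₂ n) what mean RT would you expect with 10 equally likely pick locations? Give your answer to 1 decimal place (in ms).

Solve the two-equation system in a and b:
  b = (819 − 619) / (log₂ 8 − log₂ 4) = 200 / (3 − 2) = 200.000 ms/bit
  a = 619 − 200.000 × 2 = 219.000 ms
Then RT(10) = 219.000 + 200.000 × log₂ 10 = 219.000 + 200.000 × 3.3219 ≈ 883.386 ms.

883.4 ms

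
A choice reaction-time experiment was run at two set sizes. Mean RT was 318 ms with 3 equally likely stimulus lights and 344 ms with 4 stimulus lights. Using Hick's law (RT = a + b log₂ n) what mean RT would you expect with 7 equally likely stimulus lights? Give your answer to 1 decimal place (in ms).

RT is linear in log₂ n, so two points fix the line:
  b = (344 − 318) / (log₂ 4 − log₂ 3) = 26 / (2 − 1.5850) = 62.645 ms/bit
  a = 318 − 62.645 × 1.5850 = 218.710 ms
Then RT(7) = 218.710 + 62.645 × log₂ 7 = 218.710 + 62.645 × 2.8074 ≈ 394.577 ms.

394.6 ms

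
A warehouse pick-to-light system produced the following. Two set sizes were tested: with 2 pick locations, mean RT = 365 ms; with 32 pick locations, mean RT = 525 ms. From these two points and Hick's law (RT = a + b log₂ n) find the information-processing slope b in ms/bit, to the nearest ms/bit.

The slope on a log₂ axis is (525 − 365) / (5 − 1) = 40 ms/bit.

40 ms/bit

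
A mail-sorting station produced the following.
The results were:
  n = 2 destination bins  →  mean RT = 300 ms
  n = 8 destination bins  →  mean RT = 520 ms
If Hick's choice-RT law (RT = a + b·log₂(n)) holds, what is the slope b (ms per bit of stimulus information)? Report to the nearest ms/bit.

110 ms/bit

The slope on a log₂ axis is (520 − 300) / (3 − 1) = 110 ms/bit.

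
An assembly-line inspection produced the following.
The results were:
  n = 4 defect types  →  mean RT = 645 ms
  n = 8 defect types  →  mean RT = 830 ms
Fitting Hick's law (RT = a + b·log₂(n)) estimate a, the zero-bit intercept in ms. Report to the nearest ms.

b = (RT₂ − RT₁)/(log₂ n₂ − log₂ n₁) = (830 − 645)/(3 − 2) = 185 ms/bit.
a = RT₁ − b·log₂ n₁ = 645 − 185 × 2 = 275.000 ms.

275 ms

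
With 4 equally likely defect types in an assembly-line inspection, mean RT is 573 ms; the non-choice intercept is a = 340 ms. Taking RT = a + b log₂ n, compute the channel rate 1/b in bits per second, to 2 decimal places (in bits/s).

b = (573 − 340)/log₂ 4 = 233/2 = 116.500 ms per bit = 0.11650 s/bit; the reciprocal is 8.584 bits/s.

8.58 bits/s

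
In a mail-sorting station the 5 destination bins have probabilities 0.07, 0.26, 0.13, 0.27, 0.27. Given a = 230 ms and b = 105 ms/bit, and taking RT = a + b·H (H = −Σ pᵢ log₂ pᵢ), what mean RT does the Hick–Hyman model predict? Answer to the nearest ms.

Entropy contributions −pᵢ log₂ pᵢ: 0.2686, 0.5053, 0.3826, 0.5100, 0.5100; sum H = 2.1765 bits.
RT = a + bH = 230 + 105·2.1765 = 458.54 ms.

459 ms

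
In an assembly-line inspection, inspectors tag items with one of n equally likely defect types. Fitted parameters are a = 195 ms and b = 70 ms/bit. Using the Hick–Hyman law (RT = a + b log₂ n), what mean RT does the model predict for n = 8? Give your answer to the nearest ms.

405 ms

log₂(8) = 3 bits, so RT = 195 + 70 × 3 ≈ 405.000 ms.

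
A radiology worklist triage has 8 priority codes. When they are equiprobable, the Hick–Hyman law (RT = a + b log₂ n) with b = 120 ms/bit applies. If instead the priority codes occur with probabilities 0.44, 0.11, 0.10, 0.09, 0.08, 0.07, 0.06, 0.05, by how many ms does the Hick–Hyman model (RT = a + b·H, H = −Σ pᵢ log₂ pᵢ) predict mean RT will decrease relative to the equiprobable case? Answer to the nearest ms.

56 ms

The RT saving is b·ΔH. Equiprobable H₀ = log₂(8) = 3.0000 bits; with the given probabilities H = 2.5360 bits.
b·(H₀ − H) = 120 × (3.0000 − 2.5360) = 55.68 ms.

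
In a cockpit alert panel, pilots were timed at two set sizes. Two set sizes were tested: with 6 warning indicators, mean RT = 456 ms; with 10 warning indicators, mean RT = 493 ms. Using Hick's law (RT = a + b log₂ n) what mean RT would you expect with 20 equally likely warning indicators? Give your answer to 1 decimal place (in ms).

Fit slope and intercept:
  b = (493 − 456) / (log₂ 10 − log₂ 6) = 37 / (3.3219 − 2.5850) = 50.206 ms/bit
  a = 456 − 50.206 × 2.5850 = 326.220 ms
Then RT(20) = 326.220 + 50.206 × log₂ 20 = 326.220 + 50.206 × 4.3219 ≈ 543.206 ms.

543.2 ms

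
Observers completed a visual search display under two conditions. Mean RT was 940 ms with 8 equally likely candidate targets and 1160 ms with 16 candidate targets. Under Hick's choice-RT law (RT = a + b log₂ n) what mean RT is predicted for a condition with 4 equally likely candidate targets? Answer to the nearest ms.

Fit slope and intercept:
  b = (1160 − 940) / (log₂ 16 − log₂ 8) = 220 / (4 − 3) = 220 ms/bit
  a = 940 − 220 × 3 = 280 ms
Then RT(4) = 280 + 220 × log₂ 4 = 280 + 220 × 2 ≈ 720.000 ms.

720 ms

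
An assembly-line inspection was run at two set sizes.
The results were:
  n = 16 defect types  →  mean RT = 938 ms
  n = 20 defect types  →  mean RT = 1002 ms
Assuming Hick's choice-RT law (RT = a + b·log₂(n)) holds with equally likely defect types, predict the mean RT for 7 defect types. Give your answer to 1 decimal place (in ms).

700.9 ms

RT is linear in log₂ n, so two points fix the line:
  b = (1002 − 938) / (log₂ 20 − log₂ 16) = 64 / (4.3219 − 4) = 198.802 ms/bit
  a = 938 − 198.802 × 4 = 142.791 ms
Then RT(7) = 142.791 + 198.802 × log₂ 7 = 142.791 + 198.802 × 2.8074 ≈ 700.900 ms.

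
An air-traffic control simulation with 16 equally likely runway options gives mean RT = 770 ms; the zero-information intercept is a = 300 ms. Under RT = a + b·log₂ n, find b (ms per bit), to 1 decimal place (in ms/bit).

log₂(16) = 4 bits.
b = (RT − a)/log₂ n = (770 − 300) / 4 = 117.500 ms/bit.

117.5 ms/bit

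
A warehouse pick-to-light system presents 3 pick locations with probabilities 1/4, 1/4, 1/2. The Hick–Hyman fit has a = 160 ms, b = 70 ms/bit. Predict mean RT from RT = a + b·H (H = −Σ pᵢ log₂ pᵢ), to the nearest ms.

265 ms

H = −Σ pᵢ log₂ pᵢ = 0.25·2 + 0.25·2 + 0.5·1 = 1.500 bits.
RT = 160 + 70 × 1.500 = 265.00 ms.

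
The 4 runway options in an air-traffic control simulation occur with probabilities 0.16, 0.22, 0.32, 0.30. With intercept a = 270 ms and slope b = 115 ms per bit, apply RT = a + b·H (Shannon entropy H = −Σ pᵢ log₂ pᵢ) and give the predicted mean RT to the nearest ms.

494 ms

H = 0.16·log₂(1/0.16) + 0.22·log₂(1/0.22) + 0.32·log₂(1/0.32) + 0.30·log₂(1/0.30) = 1.9507 bits.
RT = 270 + 115 × 1.9507 = 494.33 ms.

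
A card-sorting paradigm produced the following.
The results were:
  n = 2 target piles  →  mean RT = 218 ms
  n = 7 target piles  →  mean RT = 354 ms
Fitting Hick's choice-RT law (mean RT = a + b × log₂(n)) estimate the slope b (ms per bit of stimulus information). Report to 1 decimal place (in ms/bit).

Slope: b = (354 − 218) / (log₂ 7 − log₂ 2) = 136/1.8074 = 75.248 ms/bit.

75.2 ms/bit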